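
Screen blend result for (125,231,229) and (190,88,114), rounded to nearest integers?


Screen: C = 255 - (255-A)×(255-B)/255, rounded to nearest integer
R: 255 - (255-125)×(255-190)/255 = 255 - 8450/255 ≈ 255 - 33.137 = 221.863 → 222
G: 255 - (255-231)×(255-88)/255 = 255 - 4008/255 ≈ 255 - 15.718 = 239.282 → 239
B: 255 - (255-229)×(255-114)/255 = 255 - 3666/255 ≈ 255 - 14.376 = 240.624 → 241
= RGB(222, 239, 241)


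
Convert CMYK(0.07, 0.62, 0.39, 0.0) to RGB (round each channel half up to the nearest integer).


R = 255 × (1-C) × (1-K) = 255 × 0.93 × 1.00 = 237.15 → 237
G = 255 × (1-M) × (1-K) = 255 × 0.38 × 1.00 = 96.9 → 97
B = 255 × (1-Y) × (1-K) = 255 × 0.61 × 1.00 = 155.55 → 156
= RGB(237, 97, 156)


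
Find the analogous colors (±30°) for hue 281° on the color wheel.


Base hue: 281°
Left analog: (281 - 30) mod 360 = 251°
Right analog: (281 + 30) mod 360 = 311°
Analogous hues = 251° and 311°


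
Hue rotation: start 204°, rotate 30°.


New hue = (H + rotation) mod 360
New hue = (204 + 30) mod 360
= 234 mod 360
= 234°


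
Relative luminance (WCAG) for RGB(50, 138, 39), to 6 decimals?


Linearize each channel (sRGB transfer function): c = v/255; c_lin = c/12.92 if c ≤ 0.04045, else ((c+0.055)/1.055)^2.4
  R: 50/255 ≈ 0.196078 > 0.04045 → ((0.196078+0.055)/1.055)^2.4 ≈ 0.031896
  G: 138/255 ≈ 0.541176 > 0.04045 → ((0.541176+0.055)/1.055)^2.4 ≈ 0.254152
  B: 39/255 ≈ 0.152941 > 0.04045 → ((0.152941+0.055)/1.055)^2.4 ≈ 0.020289
R_lin = 0.031896, G_lin = 0.254152, B_lin = 0.020289
L = 0.2126×R + 0.7152×G + 0.0722×B
L = 0.2126×0.031896 + 0.7152×0.254152 + 0.0722×0.020289
L ≈ 0.190016


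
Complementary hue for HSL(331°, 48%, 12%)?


Complement = opposite side of color wheel = hue + 180°
H' = (331 + 180) mod 360 = 151°
S and L unchanged.
= HSL(151°, 48%, 12%)


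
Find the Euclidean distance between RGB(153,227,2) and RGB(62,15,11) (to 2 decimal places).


d = √[(R₁-R₂)² + (G₁-G₂)² + (B₁-B₂)²]
d = √[(153-62)² + (227-15)² + (2-11)²]
d = √[8281 + 44944 + 81]
d = √53306
d ≈ 230.88


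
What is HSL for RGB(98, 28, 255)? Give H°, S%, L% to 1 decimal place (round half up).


Normalize: R'=98/255≈0.3843, G'=28/255≈0.1098, B'=255/255≈1.0000
Max=255/255, Min=28/255, Δ=Max-Min=227/255
L = (Max+Min)/2 = (255+28)/510 = 283/510 = 0.55490… → L = 55.5%
L > 0.5 → S = Δ/(2-Max-Min) = 227/(510-255-28) = 227/227 = 1 → S = 100.0%
(the 1/255 factors cancel in S and H, so raw channel differences can be used)
Max is B' → H = 60 × ((R-G)/Δ + 4) = 60 × ((98-28)/227 + 4)
  70/227 + 4 = 0.3083… + 4 = 4.3083…
  H = 60 × 4.3083… = 258.502…° → H = 258.5°
= HSL(258.5°, 100.0%, 55.5%)


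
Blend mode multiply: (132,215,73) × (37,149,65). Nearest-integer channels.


Multiply: C = A×B/255, rounded to nearest integer
R: 132×37/255 = 4884/255 ≈ 19.153 → 19
G: 215×149/255 = 32035/255 ≈ 125.627 → 126
B: 73×65/255 = 4745/255 ≈ 18.608 → 19
= RGB(19, 126, 19)


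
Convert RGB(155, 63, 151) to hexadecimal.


R = 155 → 9B (hex)
G = 63 → 3F (hex)
B = 151 → 97 (hex)
Hex = #9B3F97


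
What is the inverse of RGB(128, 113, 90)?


Invert: (255-R, 255-G, 255-B)
R: 255-128 = 127
G: 255-113 = 142
B: 255-90 = 165
= RGB(127, 142, 165)


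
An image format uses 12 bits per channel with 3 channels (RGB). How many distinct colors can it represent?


Total bits = 12 bits/channel × 3 channels = 36 bits
Distinct colors = 2^36
= 68,719,476,736 colors


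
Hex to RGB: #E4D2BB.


E4 → 228 (R)
D2 → 210 (G)
BB → 187 (B)
= RGB(228, 210, 187)


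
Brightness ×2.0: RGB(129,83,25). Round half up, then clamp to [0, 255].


Multiply each channel by 2.0, round half up, clamp to [0, 255]
R: 129×2.0 = 258 → clamp → 255
G: 83×2.0 = 166
B: 25×2.0 = 50
= RGB(255, 166, 50)


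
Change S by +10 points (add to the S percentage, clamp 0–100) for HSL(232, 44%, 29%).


Original S = 44%
Adjustment = +10 percentage points
New S = 44 + (10) = 54
Clamp to [0, 100] → 54
= HSL(232°, 54%, 29%)


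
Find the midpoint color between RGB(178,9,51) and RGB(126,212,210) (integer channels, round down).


Midpoint: each channel = ⌊(C₁+C₂)/2⌋
R: ⌊(178+126)/2⌋ = 152
G: ⌊(9+212)/2⌋ = 110
B: ⌊(51+210)/2⌋ = 130
= RGB(152, 110, 130)


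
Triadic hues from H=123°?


Triadic: equally spaced at 120° intervals
H1 = 123°
H2 = (123 + 120) mod 360 = 243°
H3 = (123 + 240) mod 360 = 3°
Triadic = 123°, 243°, 3°


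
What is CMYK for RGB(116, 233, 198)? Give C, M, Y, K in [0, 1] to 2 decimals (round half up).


R'=116/255≈0.4549, G'=233/255≈0.9137, B'=198/255≈0.7765
K = 1 - max(R',G',B') = 1 - 233/255 = 22/255 = 0.08627… → 0.09
(1-R'-K)/(1-K) simplifies to (max-R)/max with max = 233:
C = (233-116)/233 = 117/233 = 0.50214… → 0.50
M = (233-233)/233 = 0/233 = 0 → 0.00
Y = (233-198)/233 = 35/233 = 0.15021… → 0.15
= CMYK(0.50, 0.00, 0.15, 0.09)


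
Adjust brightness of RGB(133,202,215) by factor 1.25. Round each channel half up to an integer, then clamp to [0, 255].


Multiply each channel by 1.25, round half up, clamp to [0, 255]
R: 133×1.25 = 166.25 → round → 166
G: 202×1.25 = 252.5 → round → 253
B: 215×1.25 = 268.75 → round → 269 → clamp → 255
= RGB(166, 253, 255)


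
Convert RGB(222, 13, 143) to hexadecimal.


R = 222 → DE (hex)
G = 13 → 0D (hex)
B = 143 → 8F (hex)
Hex = #DE0D8F


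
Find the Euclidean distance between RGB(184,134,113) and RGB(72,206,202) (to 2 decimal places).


d = √[(R₁-R₂)² + (G₁-G₂)² + (B₁-B₂)²]
d = √[(184-72)² + (134-206)² + (113-202)²]
d = √[12544 + 5184 + 7921]
d = √25649
d ≈ 160.15


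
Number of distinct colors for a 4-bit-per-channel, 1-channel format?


Total bits = 4 bits/channel × 1 channels = 4 bits
Distinct colors = 2^4
= 16 colors


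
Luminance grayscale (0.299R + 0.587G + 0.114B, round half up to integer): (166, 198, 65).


Gray = 0.299×R + 0.587×G + 0.114×B
Gray = 0.299×166 + 0.587×198 + 0.114×65
Gray = 49.634 + 116.226 + 7.410
Gray = 173.270 → round half up → 173
Gray = 173


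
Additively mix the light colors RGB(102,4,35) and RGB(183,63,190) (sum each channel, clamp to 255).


Additive: each channel = min(255, C₁+C₂)
R: 102+183 = 285 → 255
G: 4+63 = 67 → 67
B: 35+190 = 225 → 225
= RGB(255, 67, 225)


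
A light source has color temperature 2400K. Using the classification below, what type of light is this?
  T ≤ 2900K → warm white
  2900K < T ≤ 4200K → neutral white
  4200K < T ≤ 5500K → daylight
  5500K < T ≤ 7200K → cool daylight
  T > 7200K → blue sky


Temperature: 2400K
2400K ≤ 2900K → warm white
Classification: warm white


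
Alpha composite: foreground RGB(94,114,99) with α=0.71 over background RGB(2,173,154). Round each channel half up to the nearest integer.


C = α×F + (1-α)×B, with 1-α = 0.29
R: 0.71×94 + 0.29×2 = 66.74 + 0.58 = 67.32 → 67
G: 0.71×114 + 0.29×173 = 80.94 + 50.17 = 131.11 → 131
B: 0.71×99 + 0.29×154 = 70.29 + 44.66 = 114.95 → 115
= RGB(67, 131, 115)


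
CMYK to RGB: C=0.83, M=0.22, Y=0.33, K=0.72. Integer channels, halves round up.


R = 255 × (1-C) × (1-K) = 255 × 0.17 × 0.28 = 12.138 → 12
G = 255 × (1-M) × (1-K) = 255 × 0.78 × 0.28 = 55.692 → 56
B = 255 × (1-Y) × (1-K) = 255 × 0.67 × 0.28 = 47.838 → 48
= RGB(12, 56, 48)


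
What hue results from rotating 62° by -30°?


New hue = (H + rotation) mod 360
New hue = (62 -30) mod 360
= 32 mod 360
= 32°


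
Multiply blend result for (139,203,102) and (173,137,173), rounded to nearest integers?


Multiply: C = A×B/255, rounded to nearest integer
R: 139×173/255 = 24047/255 ≈ 94.302 → 94
G: 203×137/255 = 27811/255 ≈ 109.063 → 109
B: 102×173/255 = 17646/255 ≈ 69.200 → 69
= RGB(94, 109, 69)


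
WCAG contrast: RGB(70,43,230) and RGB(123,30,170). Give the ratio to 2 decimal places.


Linearize each sRGB channel c=v/255: c/12.92 if c ≤ 0.04045 else ((c+0.055)/1.055)^2.4
L = 0.2126×R_lin + 0.7152×G_lin + 0.0722×B_lin
Color 1 (70,43,230):
  R=70: 70/255≈0.2745 > 0.04045 → ((0.2745+0.055)/1.055)^2.4 ≈ 0.06125
  G=43: 43/255≈0.1686 > 0.04045 → ((0.1686+0.055)/1.055)^2.4 ≈ 0.02416
  B=230: 230/255≈0.9020 > 0.04045 → ((0.9020+0.055)/1.055)^2.4 ≈ 0.79130
  L1 = 0.2126×0.06125 + 0.7152×0.02416 + 0.0722×0.79130 ≈ 0.08743
Color 2 (123,30,170):
  R=123: 123/255≈0.4824 > 0.04045 → ((0.4824+0.055)/1.055)^2.4 ≈ 0.19807
  G=30: 30/255≈0.1176 > 0.04045 → ((0.1176+0.055)/1.055)^2.4 ≈ 0.01298
  B=170: 170/255≈0.6667 > 0.04045 → ((0.6667+0.055)/1.055)^2.4 ≈ 0.40198
  L2 = 0.2126×0.19807 + 0.7152×0.01298 + 0.0722×0.40198 ≈ 0.08042
Lighter = 0.08743, Darker = 0.08042
Ratio = (L_lighter + 0.05) / (L_darker + 0.05)
Ratio = (0.08743 + 0.05) / (0.08042 + 0.05) = 0.13743 / 0.13042 ≈ 1.0538
Ratio ≈ 1.05:1


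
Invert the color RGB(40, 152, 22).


Invert: (255-R, 255-G, 255-B)
R: 255-40 = 215
G: 255-152 = 103
B: 255-22 = 233
= RGB(215, 103, 233)


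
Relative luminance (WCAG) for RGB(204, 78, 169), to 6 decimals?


Linearize each channel (sRGB transfer function): c = v/255; c_lin = c/12.92 if c ≤ 0.04045, else ((c+0.055)/1.055)^2.4
  R: 204/255 ≈ 0.800000 > 0.04045 → ((0.800000+0.055)/1.055)^2.4 ≈ 0.603827
  G: 78/255 ≈ 0.305882 > 0.04045 → ((0.305882+0.055)/1.055)^2.4 ≈ 0.076185
  B: 169/255 ≈ 0.662745 > 0.04045 → ((0.662745+0.055)/1.055)^2.4 ≈ 0.396755
R_lin = 0.603827, G_lin = 0.076185, B_lin = 0.396755
L = 0.2126×R + 0.7152×G + 0.0722×B
L = 0.2126×0.603827 + 0.7152×0.076185 + 0.0722×0.396755
L ≈ 0.211507


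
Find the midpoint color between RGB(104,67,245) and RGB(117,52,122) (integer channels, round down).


Midpoint: each channel = ⌊(C₁+C₂)/2⌋
R: ⌊(104+117)/2⌋ = 110
G: ⌊(67+52)/2⌋ = 59
B: ⌊(245+122)/2⌋ = 183
= RGB(110, 59, 183)


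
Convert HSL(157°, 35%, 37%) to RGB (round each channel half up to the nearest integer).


H=157°, S=0.35, L=0.37
C = (1-|2L-1|)×S = (1-|-0.26|)×0.35 = 0.259
H' = H/60 = 157/60 ≈ 2.6167; X = C×(1-|H' mod 2 - 1|) ≈ 0.1597
m = L - C/2 = 0.37 - 0.1295 = 0.2405
Sector ⌊H'⌋ = 2 → (R',G',B') = (0.0, 0.259, ≈0.1597)
RGB = ((R'+m)×255, (G'+m)×255, (B'+m)×255) = (61.3275, 127.3725, 102.05525)
Round half up → RGB(61, 127, 102)


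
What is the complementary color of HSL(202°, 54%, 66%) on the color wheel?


Complement = opposite side of color wheel = hue + 180°
H' = (202 + 180) mod 360 = 22°
S and L unchanged.
= HSL(22°, 54%, 66%)


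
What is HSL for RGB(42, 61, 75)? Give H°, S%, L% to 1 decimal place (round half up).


Normalize: R'=42/255≈0.1647, G'=61/255≈0.2392, B'=75/255≈0.2941
Max=75/255, Min=42/255, Δ=Max-Min=33/255
L = (Max+Min)/2 = (75+42)/510 = 117/510 = 0.22941… → L = 22.9%
L ≤ 0.5 → S = Δ/(Max+Min) = 33/(75+42) = 33/117 = 0.28205… → S = 28.2%
(the 1/255 factors cancel in S and H, so raw channel differences can be used)
Max is B' → H = 60 × ((R-G)/Δ + 4) = 60 × ((42-61)/33 + 4)
  -19/33 + 4 = -0.5757… + 4 = 3.4242…
  H = 60 × 3.4242… = 205.454…° → H = 205.5°
= HSL(205.5°, 28.2%, 22.9%)


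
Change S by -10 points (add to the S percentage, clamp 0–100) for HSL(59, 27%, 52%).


Original S = 27%
Adjustment = -10 percentage points
New S = 27 + (-10) = 17
Clamp to [0, 100] → 17
= HSL(59°, 17%, 52%)


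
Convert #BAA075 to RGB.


BA → 186 (R)
A0 → 160 (G)
75 → 117 (B)
= RGB(186, 160, 117)


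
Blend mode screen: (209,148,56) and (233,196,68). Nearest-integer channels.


Screen: C = 255 - (255-A)×(255-B)/255, rounded to nearest integer
R: 255 - (255-209)×(255-233)/255 = 255 - 1012/255 ≈ 255 - 3.969 = 251.031 → 251
G: 255 - (255-148)×(255-196)/255 = 255 - 6313/255 ≈ 255 - 24.757 = 230.243 → 230
B: 255 - (255-56)×(255-68)/255 = 255 - 37213/255 ≈ 255 - 145.933 = 109.067 → 109
= RGB(251, 230, 109)


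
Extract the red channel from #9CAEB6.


Color: #9CAEB6
R = 9C = 156
G = AE = 174
B = B6 = 182
Red = 156


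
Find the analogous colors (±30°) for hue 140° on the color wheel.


Base hue: 140°
Left analog: (140 - 30) mod 360 = 110°
Right analog: (140 + 30) mod 360 = 170°
Analogous hues = 110° and 170°


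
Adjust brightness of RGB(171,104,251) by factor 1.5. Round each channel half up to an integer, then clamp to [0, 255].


Multiply each channel by 1.5, round half up, clamp to [0, 255]
R: 171×1.5 = 256.5 → round → 257 → clamp → 255
G: 104×1.5 = 156
B: 251×1.5 = 376.5 → round → 377 → clamp → 255
= RGB(255, 156, 255)


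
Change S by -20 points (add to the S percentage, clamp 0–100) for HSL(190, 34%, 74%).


Original S = 34%
Adjustment = -20 percentage points
New S = 34 + (-20) = 14
Clamp to [0, 100] → 14
= HSL(190°, 14%, 74%)


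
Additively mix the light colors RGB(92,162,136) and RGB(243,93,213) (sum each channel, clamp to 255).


Additive: each channel = min(255, C₁+C₂)
R: 92+243 = 335 → 255
G: 162+93 = 255 → 255
B: 136+213 = 349 → 255
= RGB(255, 255, 255)


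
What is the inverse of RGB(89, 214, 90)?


Invert: (255-R, 255-G, 255-B)
R: 255-89 = 166
G: 255-214 = 41
B: 255-90 = 165
= RGB(166, 41, 165)


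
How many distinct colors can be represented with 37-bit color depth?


Colors = 2^bits = 2^37
= 137,438,953,472 colors


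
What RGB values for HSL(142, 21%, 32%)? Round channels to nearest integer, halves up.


H=142°, S=0.21, L=0.32
C = (1-|2L-1|)×S = (1-|-0.36|)×0.21 = 0.1344
H' = H/60 = 142/60 ≈ 2.3667; X = C×(1-|H' mod 2 - 1|) = 0.04928
m = L - C/2 = 0.32 - 0.0672 = 0.2528
Sector ⌊H'⌋ = 2 → (R',G',B') = (0.0, 0.1344, 0.04928)
RGB = ((R'+m)×255, (G'+m)×255, (B'+m)×255) = (64.464, 98.736, 77.0304)
Round half up → RGB(64, 99, 77)


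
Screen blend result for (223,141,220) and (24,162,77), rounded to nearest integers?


Screen: C = 255 - (255-A)×(255-B)/255, rounded to nearest integer
R: 255 - (255-223)×(255-24)/255 = 255 - 7392/255 ≈ 255 - 28.988 = 226.012 → 226
G: 255 - (255-141)×(255-162)/255 = 255 - 10602/255 ≈ 255 - 41.576 = 213.424 → 213
B: 255 - (255-220)×(255-77)/255 = 255 - 6230/255 ≈ 255 - 24.431 = 230.569 → 231
= RGB(226, 213, 231)


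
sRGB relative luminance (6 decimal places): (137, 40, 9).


Linearize each channel (sRGB transfer function): c = v/255; c_lin = c/12.92 if c ≤ 0.04045, else ((c+0.055)/1.055)^2.4
  R: 137/255 ≈ 0.537255 > 0.04045 → ((0.537255+0.055)/1.055)^2.4 ≈ 0.250158
  G: 40/255 ≈ 0.156863 > 0.04045 → ((0.156863+0.055)/1.055)^2.4 ≈ 0.021219
  B: 9/255 ≈ 0.035294 ≤ 0.04045 → 0.035294/12.92 ≈ 0.002732
R_lin = 0.250158, G_lin = 0.021219, B_lin = 0.002732
L = 0.2126×R + 0.7152×G + 0.0722×B
L = 0.2126×0.250158 + 0.7152×0.021219 + 0.0722×0.002732
L ≈ 0.068557


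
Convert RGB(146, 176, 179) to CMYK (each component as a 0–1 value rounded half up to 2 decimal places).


R'=146/255≈0.5725, G'=176/255≈0.6902, B'=179/255≈0.7020
K = 1 - max(R',G',B') = 1 - 179/255 = 76/255 = 0.29803… → 0.30
(1-R'-K)/(1-K) simplifies to (max-R)/max with max = 179:
C = (179-146)/179 = 33/179 = 0.18435… → 0.18
M = (179-176)/179 = 3/179 = 0.01675… → 0.02
Y = (179-179)/179 = 0/179 = 0 → 0.00
= CMYK(0.18, 0.02, 0.00, 0.30)


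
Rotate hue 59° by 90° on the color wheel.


New hue = (H + rotation) mod 360
New hue = (59 + 90) mod 360
= 149 mod 360
= 149°


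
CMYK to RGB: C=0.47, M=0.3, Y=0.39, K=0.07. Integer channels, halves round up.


R = 255 × (1-C) × (1-K) = 255 × 0.53 × 0.93 = 125.6895 → 126
G = 255 × (1-M) × (1-K) = 255 × 0.70 × 0.93 = 166.005 → 166
B = 255 × (1-Y) × (1-K) = 255 × 0.61 × 0.93 = 144.6615 → 145
= RGB(126, 166, 145)


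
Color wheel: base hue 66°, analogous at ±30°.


Base hue: 66°
Left analog: (66 - 30) mod 360 = 36°
Right analog: (66 + 30) mod 360 = 96°
Analogous hues = 36° and 96°


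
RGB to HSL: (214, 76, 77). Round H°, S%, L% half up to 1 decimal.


Normalize: R'=214/255≈0.8392, G'=76/255≈0.2980, B'=77/255≈0.3020
Max=214/255, Min=76/255, Δ=Max-Min=138/255
L = (Max+Min)/2 = (214+76)/510 = 290/510 = 0.56862… → L = 56.9%
L > 0.5 → S = Δ/(2-Max-Min) = 138/(510-214-76) = 138/220 = 0.62727… → S = 62.7%
(the 1/255 factors cancel in S and H, so raw channel differences can be used)
Max is R' → H = 60 × (((G-B)/Δ) mod 6) = 60 × (((76-77)/138) mod 6)
  (-1)/138 = -0.0072…; negative, so add 6 → 5.9927…
  H = 60 × 5.9927… = 359.565…° → H = 359.6°
= HSL(359.6°, 62.7%, 56.9%)


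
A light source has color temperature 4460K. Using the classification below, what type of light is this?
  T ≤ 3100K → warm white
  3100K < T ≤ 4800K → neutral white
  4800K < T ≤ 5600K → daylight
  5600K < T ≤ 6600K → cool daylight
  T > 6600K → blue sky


Temperature: 4460K
3100K < 4460K ≤ 4800K → neutral white
Classification: neutral white


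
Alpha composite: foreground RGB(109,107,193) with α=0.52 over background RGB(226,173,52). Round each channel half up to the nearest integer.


C = α×F + (1-α)×B, with 1-α = 0.48
R: 0.52×109 + 0.48×226 = 56.68 + 108.48 = 165.16 → 165
G: 0.52×107 + 0.48×173 = 55.64 + 83.04 = 138.68 → 139
B: 0.52×193 + 0.48×52 = 100.36 + 24.96 = 125.32 → 125
= RGB(165, 139, 125)


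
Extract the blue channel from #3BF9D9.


Color: #3BF9D9
R = 3B = 59
G = F9 = 249
B = D9 = 217
Blue = 217


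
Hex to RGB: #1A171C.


1A → 26 (R)
17 → 23 (G)
1C → 28 (B)
= RGB(26, 23, 28)


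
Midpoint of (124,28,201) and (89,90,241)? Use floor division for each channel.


Midpoint: each channel = ⌊(C₁+C₂)/2⌋
R: ⌊(124+89)/2⌋ = 106
G: ⌊(28+90)/2⌋ = 59
B: ⌊(201+241)/2⌋ = 221
= RGB(106, 59, 221)


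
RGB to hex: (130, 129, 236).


R = 130 → 82 (hex)
G = 129 → 81 (hex)
B = 236 → EC (hex)
Hex = #8281EC


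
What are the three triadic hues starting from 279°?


Triadic: equally spaced at 120° intervals
H1 = 279°
H2 = (279 + 120) mod 360 = 39°
H3 = (279 + 240) mod 360 = 159°
Triadic = 279°, 39°, 159°


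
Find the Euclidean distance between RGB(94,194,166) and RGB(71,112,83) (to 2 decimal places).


d = √[(R₁-R₂)² + (G₁-G₂)² + (B₁-B₂)²]
d = √[(94-71)² + (194-112)² + (166-83)²]
d = √[529 + 6724 + 6889]
d = √14142
d ≈ 118.92


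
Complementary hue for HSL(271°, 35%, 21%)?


Complement = opposite side of color wheel = hue + 180°
H' = (271 + 180) mod 360 = 91°
S and L unchanged.
= HSL(91°, 35%, 21%)


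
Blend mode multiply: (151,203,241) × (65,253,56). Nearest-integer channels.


Multiply: C = A×B/255, rounded to nearest integer
R: 151×65/255 = 9815/255 ≈ 38.490 → 38
G: 203×253/255 = 51359/255 ≈ 201.408 → 201
B: 241×56/255 = 13496/255 ≈ 52.925 → 53
= RGB(38, 201, 53)


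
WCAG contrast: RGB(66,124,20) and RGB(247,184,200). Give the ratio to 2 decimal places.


Linearize each sRGB channel c=v/255: c/12.92 if c ≤ 0.04045 else ((c+0.055)/1.055)^2.4
L = 0.2126×R_lin + 0.7152×G_lin + 0.0722×B_lin
Color 1 (66,124,20):
  R=66: 66/255≈0.2588 > 0.04045 → ((0.2588+0.055)/1.055)^2.4 ≈ 0.05448
  G=124: 124/255≈0.4863 > 0.04045 → ((0.4863+0.055)/1.055)^2.4 ≈ 0.20156
  B=20: 20/255≈0.0784 > 0.04045 → ((0.0784+0.055)/1.055)^2.4 ≈ 0.00700
  L1 = 0.2126×0.05448 + 0.7152×0.20156 + 0.0722×0.00700 ≈ 0.15624
Color 2 (247,184,200):
  R=247: 247/255≈0.9686 > 0.04045 → ((0.9686+0.055)/1.055)^2.4 ≈ 0.93011
  G=184: 184/255≈0.7216 > 0.04045 → ((0.7216+0.055)/1.055)^2.4 ≈ 0.47932
  B=200: 200/255≈0.7843 > 0.04045 → ((0.7843+0.055)/1.055)^2.4 ≈ 0.57758
  L2 = 0.2126×0.93011 + 0.7152×0.47932 + 0.0722×0.57758 ≈ 0.58225
Lighter = 0.58225, Darker = 0.15624
Ratio = (L_lighter + 0.05) / (L_darker + 0.05)
Ratio = (0.58225 + 0.05) / (0.15624 + 0.05) = 0.63225 / 0.20624 ≈ 3.0656
Ratio ≈ 3.07:1


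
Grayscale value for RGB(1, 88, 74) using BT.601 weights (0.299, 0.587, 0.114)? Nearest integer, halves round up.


Gray = 0.299×R + 0.587×G + 0.114×B
Gray = 0.299×1 + 0.587×88 + 0.114×74
Gray = 0.299 + 51.656 + 8.436
Gray = 60.391 → round half up → 60
Gray = 60


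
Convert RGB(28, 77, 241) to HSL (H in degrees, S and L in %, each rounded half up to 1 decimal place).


Normalize: R'=28/255≈0.1098, G'=77/255≈0.3020, B'=241/255≈0.9451
Max=241/255, Min=28/255, Δ=Max-Min=213/255
L = (Max+Min)/2 = (241+28)/510 = 269/510 = 0.52745… → L = 52.7%
L > 0.5 → S = Δ/(2-Max-Min) = 213/(510-241-28) = 213/241 = 0.88381… → S = 88.4%
(the 1/255 factors cancel in S and H, so raw channel differences can be used)
Max is B' → H = 60 × ((R-G)/Δ + 4) = 60 × ((28-77)/213 + 4)
  -49/213 + 4 = -0.2300… + 4 = 3.7699…
  H = 60 × 3.7699… = 226.197…° → H = 226.2°
= HSL(226.2°, 88.4%, 52.7%)


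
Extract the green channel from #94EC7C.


Color: #94EC7C
R = 94 = 148
G = EC = 236
B = 7C = 124
Green = 236


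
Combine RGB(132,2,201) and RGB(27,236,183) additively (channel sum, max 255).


Additive: each channel = min(255, C₁+C₂)
R: 132+27 = 159 → 159
G: 2+236 = 238 → 238
B: 201+183 = 384 → 255
= RGB(159, 238, 255)


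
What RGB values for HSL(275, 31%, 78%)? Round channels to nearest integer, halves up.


H=275°, S=0.31, L=0.78
C = (1-|2L-1|)×S = (1-|0.56|)×0.31 = 0.1364
H' = H/60 = 275/60 ≈ 4.5833; X = C×(1-|H' mod 2 - 1|) ≈ 0.0796
m = L - C/2 = 0.78 - 0.0682 = 0.7118
Sector ⌊H'⌋ = 4 → (R',G',B') = (≈0.0796, 0.0, 0.1364)
RGB = ((R'+m)×255, (G'+m)×255, (B'+m)×255) = (201.7985, 181.509, 216.291)
Round half up → RGB(202, 182, 216)


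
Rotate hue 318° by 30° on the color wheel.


New hue = (H + rotation) mod 360
New hue = (318 + 30) mod 360
= 348 mod 360
= 348°


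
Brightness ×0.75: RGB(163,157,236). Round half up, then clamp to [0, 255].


Multiply each channel by 0.75, round half up, clamp to [0, 255]
R: 163×0.75 = 122.25 → round → 122
G: 157×0.75 = 117.75 → round → 118
B: 236×0.75 = 177
= RGB(122, 118, 177)


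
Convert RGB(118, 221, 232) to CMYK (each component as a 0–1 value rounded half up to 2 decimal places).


R'=118/255≈0.4627, G'=221/255≈0.8667, B'=232/255≈0.9098
K = 1 - max(R',G',B') = 1 - 232/255 = 23/255 = 0.09019… → 0.09
(1-R'-K)/(1-K) simplifies to (max-R)/max with max = 232:
C = (232-118)/232 = 114/232 = 0.49137… → 0.49
M = (232-221)/232 = 11/232 = 0.04741… → 0.05
Y = (232-232)/232 = 0/232 = 0 → 0.00
= CMYK(0.49, 0.05, 0.00, 0.09)


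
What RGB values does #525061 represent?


52 → 82 (R)
50 → 80 (G)
61 → 97 (B)
= RGB(82, 80, 97)


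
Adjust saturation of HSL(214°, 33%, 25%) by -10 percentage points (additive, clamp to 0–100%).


Original S = 33%
Adjustment = -10 percentage points
New S = 33 + (-10) = 23
Clamp to [0, 100] → 23
= HSL(214°, 23%, 25%)


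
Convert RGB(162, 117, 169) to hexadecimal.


R = 162 → A2 (hex)
G = 117 → 75 (hex)
B = 169 → A9 (hex)
Hex = #A275A9


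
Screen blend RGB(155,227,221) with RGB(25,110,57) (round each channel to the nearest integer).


Screen: C = 255 - (255-A)×(255-B)/255, rounded to nearest integer
R: 255 - (255-155)×(255-25)/255 = 255 - 23000/255 ≈ 255 - 90.196 = 164.804 → 165
G: 255 - (255-227)×(255-110)/255 = 255 - 4060/255 ≈ 255 - 15.922 = 239.078 → 239
B: 255 - (255-221)×(255-57)/255 = 255 - 6732/255 ≈ 255 - 26.400 = 228.600 → 229
= RGB(165, 239, 229)


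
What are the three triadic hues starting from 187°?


Triadic: equally spaced at 120° intervals
H1 = 187°
H2 = (187 + 120) mod 360 = 307°
H3 = (187 + 240) mod 360 = 67°
Triadic = 187°, 307°, 67°


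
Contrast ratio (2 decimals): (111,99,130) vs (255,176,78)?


Linearize each sRGB channel c=v/255: c/12.92 if c ≤ 0.04045 else ((c+0.055)/1.055)^2.4
L = 0.2126×R_lin + 0.7152×G_lin + 0.0722×B_lin
Color 1 (111,99,130):
  R=111: 111/255≈0.4353 > 0.04045 → ((0.4353+0.055)/1.055)^2.4 ≈ 0.15896
  G=99: 99/255≈0.3882 > 0.04045 → ((0.3882+0.055)/1.055)^2.4 ≈ 0.12477
  B=130: 130/255≈0.5098 > 0.04045 → ((0.5098+0.055)/1.055)^2.4 ≈ 0.22323
  L1 = 0.2126×0.15896 + 0.7152×0.12477 + 0.0722×0.22323 ≈ 0.13915
Color 2 (255,176,78):
  R=255: 255/255≈1.0000 > 0.04045 → ((1.0000+0.055)/1.055)^2.4 ≈ 1.00000
  G=176: 176/255≈0.6902 > 0.04045 → ((0.6902+0.055)/1.055)^2.4 ≈ 0.43415
  B=78: 78/255≈0.3059 > 0.04045 → ((0.3059+0.055)/1.055)^2.4 ≈ 0.07619
  L2 = 0.2126×1.00000 + 0.7152×0.43415 + 0.0722×0.07619 ≈ 0.52861
Lighter = 0.52861, Darker = 0.13915
Ratio = (L_lighter + 0.05) / (L_darker + 0.05)
Ratio = (0.52861 + 0.05) / (0.13915 + 0.05) = 0.57861 / 0.18915 ≈ 3.0590
Ratio ≈ 3.06:1


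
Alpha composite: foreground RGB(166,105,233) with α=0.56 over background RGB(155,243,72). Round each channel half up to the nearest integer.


C = α×F + (1-α)×B, with 1-α = 0.44
R: 0.56×166 + 0.44×155 = 92.96 + 68.20 = 161.16 → 161
G: 0.56×105 + 0.44×243 = 58.80 + 106.92 = 165.72 → 166
B: 0.56×233 + 0.44×72 = 130.48 + 31.68 = 162.16 → 162
= RGB(161, 166, 162)


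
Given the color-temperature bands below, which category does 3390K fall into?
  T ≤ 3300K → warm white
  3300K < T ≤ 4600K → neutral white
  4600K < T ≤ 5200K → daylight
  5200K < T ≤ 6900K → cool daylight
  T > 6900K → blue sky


Temperature: 3390K
3300K < 3390K ≤ 4600K → neutral white
Classification: neutral white


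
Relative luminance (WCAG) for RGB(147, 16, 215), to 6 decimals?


Linearize each channel (sRGB transfer function): c = v/255; c_lin = c/12.92 if c ≤ 0.04045, else ((c+0.055)/1.055)^2.4
  R: 147/255 ≈ 0.576471 > 0.04045 → ((0.576471+0.055)/1.055)^2.4 ≈ 0.291771
  G: 16/255 ≈ 0.062745 > 0.04045 → ((0.062745+0.055)/1.055)^2.4 ≈ 0.005182
  B: 215/255 ≈ 0.843137 > 0.04045 → ((0.843137+0.055)/1.055)^2.4 ≈ 0.679542
R_lin = 0.291771, G_lin = 0.005182, B_lin = 0.679542
L = 0.2126×R + 0.7152×G + 0.0722×B
L = 0.2126×0.291771 + 0.7152×0.005182 + 0.0722×0.679542
L ≈ 0.114799


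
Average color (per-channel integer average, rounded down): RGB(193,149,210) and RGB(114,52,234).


Midpoint: each channel = ⌊(C₁+C₂)/2⌋
R: ⌊(193+114)/2⌋ = 153
G: ⌊(149+52)/2⌋ = 100
B: ⌊(210+234)/2⌋ = 222
= RGB(153, 100, 222)


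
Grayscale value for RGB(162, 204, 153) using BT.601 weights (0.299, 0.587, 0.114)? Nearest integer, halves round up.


Gray = 0.299×R + 0.587×G + 0.114×B
Gray = 0.299×162 + 0.587×204 + 0.114×153
Gray = 48.438 + 119.748 + 17.442
Gray = 185.628 → round half up → 186
Gray = 186


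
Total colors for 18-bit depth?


Colors = 2^bits = 2^18
= 262,144 colors


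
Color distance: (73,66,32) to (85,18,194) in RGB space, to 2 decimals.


d = √[(R₁-R₂)² + (G₁-G₂)² + (B₁-B₂)²]
d = √[(73-85)² + (66-18)² + (32-194)²]
d = √[144 + 2304 + 26244]
d = √28692
d ≈ 169.39


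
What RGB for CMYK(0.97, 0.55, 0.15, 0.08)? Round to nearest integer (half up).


R = 255 × (1-C) × (1-K) = 255 × 0.03 × 0.92 = 7.038 → 7
G = 255 × (1-M) × (1-K) = 255 × 0.45 × 0.92 = 105.57 → 106
B = 255 × (1-Y) × (1-K) = 255 × 0.85 × 0.92 = 199.41 → 199
= RGB(7, 106, 199)


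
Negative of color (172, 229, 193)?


Invert: (255-R, 255-G, 255-B)
R: 255-172 = 83
G: 255-229 = 26
B: 255-193 = 62
= RGB(83, 26, 62)


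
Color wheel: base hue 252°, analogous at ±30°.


Base hue: 252°
Left analog: (252 - 30) mod 360 = 222°
Right analog: (252 + 30) mod 360 = 282°
Analogous hues = 222° and 282°


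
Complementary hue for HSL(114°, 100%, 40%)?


Complement = opposite side of color wheel = hue + 180°
H' = (114 + 180) mod 360 = 294°
S and L unchanged.
= HSL(294°, 100%, 40%)


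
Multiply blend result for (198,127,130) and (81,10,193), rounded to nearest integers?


Multiply: C = A×B/255, rounded to nearest integer
R: 198×81/255 = 16038/255 ≈ 62.894 → 63
G: 127×10/255 = 1270/255 ≈ 4.980 → 5
B: 130×193/255 = 25090/255 ≈ 98.392 → 98
= RGB(63, 5, 98)


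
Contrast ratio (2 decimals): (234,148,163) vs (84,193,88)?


Linearize each sRGB channel c=v/255: c/12.92 if c ≤ 0.04045 else ((c+0.055)/1.055)^2.4
L = 0.2126×R_lin + 0.7152×G_lin + 0.0722×B_lin
Color 1 (234,148,163):
  R=234: 234/255≈0.9176 > 0.04045 → ((0.9176+0.055)/1.055)^2.4 ≈ 0.82279
  G=148: 148/255≈0.5804 > 0.04045 → ((0.5804+0.055)/1.055)^2.4 ≈ 0.29614
  B=163: 163/255≈0.6392 > 0.04045 → ((0.6392+0.055)/1.055)^2.4 ≈ 0.36625
  L1 = 0.2126×0.82279 + 0.7152×0.29614 + 0.0722×0.36625 ≈ 0.41317
Color 2 (84,193,88):
  R=84: 84/255≈0.3294 > 0.04045 → ((0.3294+0.055)/1.055)^2.4 ≈ 0.08866
  G=193: 193/255≈0.7569 > 0.04045 → ((0.7569+0.055)/1.055)^2.4 ≈ 0.53328
  B=88: 88/255≈0.3451 > 0.04045 → ((0.3451+0.055)/1.055)^2.4 ≈ 0.09759
  L2 = 0.2126×0.08866 + 0.7152×0.53328 + 0.0722×0.09759 ≈ 0.40729
Lighter = 0.41317, Darker = 0.40729
Ratio = (L_lighter + 0.05) / (L_darker + 0.05)
Ratio = (0.41317 + 0.05) / (0.40729 + 0.05) = 0.46317 / 0.45729 ≈ 1.0128
Ratio ≈ 1.01:1


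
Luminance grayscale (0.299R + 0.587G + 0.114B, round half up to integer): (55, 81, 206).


Gray = 0.299×R + 0.587×G + 0.114×B
Gray = 0.299×55 + 0.587×81 + 0.114×206
Gray = 16.445 + 47.547 + 23.484
Gray = 87.476 → round half up → 87
Gray = 87


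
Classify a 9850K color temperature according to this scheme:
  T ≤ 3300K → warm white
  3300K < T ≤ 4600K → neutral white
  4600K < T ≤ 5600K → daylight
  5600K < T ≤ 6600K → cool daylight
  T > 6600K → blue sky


Temperature: 9850K
9850K > 6600K → blue sky
Classification: blue sky


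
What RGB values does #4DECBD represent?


4D → 77 (R)
EC → 236 (G)
BD → 189 (B)
= RGB(77, 236, 189)


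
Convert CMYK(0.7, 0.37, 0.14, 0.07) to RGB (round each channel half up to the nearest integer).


R = 255 × (1-C) × (1-K) = 255 × 0.30 × 0.93 = 71.145 → 71
G = 255 × (1-M) × (1-K) = 255 × 0.63 × 0.93 = 149.4045 → 149
B = 255 × (1-Y) × (1-K) = 255 × 0.86 × 0.93 = 203.949 → 204
= RGB(71, 149, 204)


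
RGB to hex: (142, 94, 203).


R = 142 → 8E (hex)
G = 94 → 5E (hex)
B = 203 → CB (hex)
Hex = #8E5ECB


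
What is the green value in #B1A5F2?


Color: #B1A5F2
R = B1 = 177
G = A5 = 165
B = F2 = 242
Green = 165


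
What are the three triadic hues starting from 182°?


Triadic: equally spaced at 120° intervals
H1 = 182°
H2 = (182 + 120) mod 360 = 302°
H3 = (182 + 240) mod 360 = 62°
Triadic = 182°, 302°, 62°


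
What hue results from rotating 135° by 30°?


New hue = (H + rotation) mod 360
New hue = (135 + 30) mod 360
= 165 mod 360
= 165°


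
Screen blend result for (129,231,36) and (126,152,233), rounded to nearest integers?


Screen: C = 255 - (255-A)×(255-B)/255, rounded to nearest integer
R: 255 - (255-129)×(255-126)/255 = 255 - 16254/255 ≈ 255 - 63.741 = 191.259 → 191
G: 255 - (255-231)×(255-152)/255 = 255 - 2472/255 ≈ 255 - 9.694 = 245.306 → 245
B: 255 - (255-36)×(255-233)/255 = 255 - 4818/255 ≈ 255 - 18.894 = 236.106 → 236
= RGB(191, 245, 236)


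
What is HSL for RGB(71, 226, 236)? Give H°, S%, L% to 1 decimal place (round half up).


Normalize: R'=71/255≈0.2784, G'=226/255≈0.8863, B'=236/255≈0.9255
Max=236/255, Min=71/255, Δ=Max-Min=165/255
L = (Max+Min)/2 = (236+71)/510 = 307/510 = 0.60196… → L = 60.2%
L > 0.5 → S = Δ/(2-Max-Min) = 165/(510-236-71) = 165/203 = 0.81280… → S = 81.3%
(the 1/255 factors cancel in S and H, so raw channel differences can be used)
Max is B' → H = 60 × ((R-G)/Δ + 4) = 60 × ((71-226)/165 + 4)
  -155/165 + 4 = -0.9393… + 4 = 3.0606…
  H = 60 × 3.0606… = 183.636…° → H = 183.6°
= HSL(183.6°, 81.3%, 60.2%)


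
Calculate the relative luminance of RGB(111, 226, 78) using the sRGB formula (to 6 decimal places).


Linearize each channel (sRGB transfer function): c = v/255; c_lin = c/12.92 if c ≤ 0.04045, else ((c+0.055)/1.055)^2.4
  R: 111/255 ≈ 0.435294 > 0.04045 → ((0.435294+0.055)/1.055)^2.4 ≈ 0.158961
  G: 226/255 ≈ 0.886275 > 0.04045 → ((0.886275+0.055)/1.055)^2.4 ≈ 0.760525
  B: 78/255 ≈ 0.305882 > 0.04045 → ((0.305882+0.055)/1.055)^2.4 ≈ 0.076185
R_lin = 0.158961, G_lin = 0.760525, B_lin = 0.076185
L = 0.2126×R + 0.7152×G + 0.0722×B
L = 0.2126×0.158961 + 0.7152×0.760525 + 0.0722×0.076185
L ≈ 0.583223


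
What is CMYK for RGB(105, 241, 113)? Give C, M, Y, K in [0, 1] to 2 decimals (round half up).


R'=105/255≈0.4118, G'=241/255≈0.9451, B'=113/255≈0.4431
K = 1 - max(R',G',B') = 1 - 241/255 = 14/255 = 0.05490… → 0.05
(1-R'-K)/(1-K) simplifies to (max-R)/max with max = 241:
C = (241-105)/241 = 136/241 = 0.56431… → 0.56
M = (241-241)/241 = 0/241 = 0 → 0.00
Y = (241-113)/241 = 128/241 = 0.53112… → 0.53
= CMYK(0.56, 0.00, 0.53, 0.05)


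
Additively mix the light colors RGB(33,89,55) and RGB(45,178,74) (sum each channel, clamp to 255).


Additive: each channel = min(255, C₁+C₂)
R: 33+45 = 78 → 78
G: 89+178 = 267 → 255
B: 55+74 = 129 → 129
= RGB(78, 255, 129)


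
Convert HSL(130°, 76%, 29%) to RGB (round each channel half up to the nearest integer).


H=130°, S=0.76, L=0.29
C = (1-|2L-1|)×S = (1-|-0.42|)×0.76 = 0.4408
H' = H/60 = 130/60 ≈ 2.1667; X = C×(1-|H' mod 2 - 1|) ≈ 0.0735
m = L - C/2 = 0.29 - 0.2204 = 0.0696
Sector ⌊H'⌋ = 2 → (R',G',B') = (0.0, 0.4408, ≈0.0735)
RGB = ((R'+m)×255, (G'+m)×255, (B'+m)×255) = (17.748, 130.152, 36.482)
Round half up → RGB(18, 130, 36)


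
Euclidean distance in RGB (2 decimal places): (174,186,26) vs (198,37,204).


d = √[(R₁-R₂)² + (G₁-G₂)² + (B₁-B₂)²]
d = √[(174-198)² + (186-37)² + (26-204)²]
d = √[576 + 22201 + 31684]
d = √54461
d ≈ 233.37


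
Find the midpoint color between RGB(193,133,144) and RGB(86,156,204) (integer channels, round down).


Midpoint: each channel = ⌊(C₁+C₂)/2⌋
R: ⌊(193+86)/2⌋ = 139
G: ⌊(133+156)/2⌋ = 144
B: ⌊(144+204)/2⌋ = 174
= RGB(139, 144, 174)


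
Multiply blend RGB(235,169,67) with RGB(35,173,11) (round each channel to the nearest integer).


Multiply: C = A×B/255, rounded to nearest integer
R: 235×35/255 = 8225/255 ≈ 32.255 → 32
G: 169×173/255 = 29237/255 ≈ 114.655 → 115
B: 67×11/255 = 737/255 ≈ 2.890 → 3
= RGB(32, 115, 3)


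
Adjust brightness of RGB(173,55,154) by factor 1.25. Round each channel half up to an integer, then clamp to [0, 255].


Multiply each channel by 1.25, round half up, clamp to [0, 255]
R: 173×1.25 = 216.25 → round → 216
G: 55×1.25 = 68.75 → round → 69
B: 154×1.25 = 192.5 → round → 193
= RGB(216, 69, 193)


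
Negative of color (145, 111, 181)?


Invert: (255-R, 255-G, 255-B)
R: 255-145 = 110
G: 255-111 = 144
B: 255-181 = 74
= RGB(110, 144, 74)


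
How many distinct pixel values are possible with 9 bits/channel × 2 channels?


Total bits = 9 bits/channel × 2 channels = 18 bits
Distinct pixel values = 2^18
= 262,144 pixel values


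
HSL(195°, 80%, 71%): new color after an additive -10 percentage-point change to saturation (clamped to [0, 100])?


Original S = 80%
Adjustment = -10 percentage points
New S = 80 + (-10) = 70
Clamp to [0, 100] → 70
= HSL(195°, 70%, 71%)


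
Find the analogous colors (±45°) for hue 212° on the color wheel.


Base hue: 212°
Left analog: (212 - 45) mod 360 = 167°
Right analog: (212 + 45) mod 360 = 257°
Analogous hues = 167° and 257°


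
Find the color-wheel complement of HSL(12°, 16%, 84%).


Complement = opposite side of color wheel = hue + 180°
H' = (12 + 180) mod 360 = 192°
S and L unchanged.
= HSL(192°, 16%, 84%)


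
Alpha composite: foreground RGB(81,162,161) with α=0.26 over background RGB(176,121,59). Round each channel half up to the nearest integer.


C = α×F + (1-α)×B, with 1-α = 0.74
R: 0.26×81 + 0.74×176 = 21.06 + 130.24 = 151.30 → 151
G: 0.26×162 + 0.74×121 = 42.12 + 89.54 = 131.66 → 132
B: 0.26×161 + 0.74×59 = 41.86 + 43.66 = 85.52 → 86
= RGB(151, 132, 86)


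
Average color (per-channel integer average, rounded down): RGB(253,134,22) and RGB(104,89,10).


Midpoint: each channel = ⌊(C₁+C₂)/2⌋
R: ⌊(253+104)/2⌋ = 178
G: ⌊(134+89)/2⌋ = 111
B: ⌊(22+10)/2⌋ = 16
= RGB(178, 111, 16)


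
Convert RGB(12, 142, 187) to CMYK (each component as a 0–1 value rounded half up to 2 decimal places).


R'=12/255≈0.0471, G'=142/255≈0.5569, B'=187/255≈0.7333
K = 1 - max(R',G',B') = 1 - 187/255 = 68/255 = 0.26666… → 0.27
(1-R'-K)/(1-K) simplifies to (max-R)/max with max = 187:
C = (187-12)/187 = 175/187 = 0.93582… → 0.94
M = (187-142)/187 = 45/187 = 0.24064… → 0.24
Y = (187-187)/187 = 0/187 = 0 → 0.00
= CMYK(0.94, 0.24, 0.00, 0.27)


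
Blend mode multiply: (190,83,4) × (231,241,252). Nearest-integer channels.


Multiply: C = A×B/255, rounded to nearest integer
R: 190×231/255 = 43890/255 ≈ 172.118 → 172
G: 83×241/255 = 20003/255 ≈ 78.443 → 78
B: 4×252/255 = 1008/255 ≈ 3.953 → 4
= RGB(172, 78, 4)


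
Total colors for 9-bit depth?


Colors = 2^bits = 2^9
= 512 colors


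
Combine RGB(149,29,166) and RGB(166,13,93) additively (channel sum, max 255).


Additive: each channel = min(255, C₁+C₂)
R: 149+166 = 315 → 255
G: 29+13 = 42 → 42
B: 166+93 = 259 → 255
= RGB(255, 42, 255)


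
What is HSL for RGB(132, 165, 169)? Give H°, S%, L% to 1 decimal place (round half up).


Normalize: R'=132/255≈0.5176, G'=165/255≈0.6471, B'=169/255≈0.6627
Max=169/255, Min=132/255, Δ=Max-Min=37/255
L = (Max+Min)/2 = (169+132)/510 = 301/510 = 0.59019… → L = 59.0%
L > 0.5 → S = Δ/(2-Max-Min) = 37/(510-169-132) = 37/209 = 0.17703… → S = 17.7%
(the 1/255 factors cancel in S and H, so raw channel differences can be used)
Max is B' → H = 60 × ((R-G)/Δ + 4) = 60 × ((132-165)/37 + 4)
  -33/37 + 4 = -0.8918… + 4 = 3.1081…
  H = 60 × 3.1081… = 186.486…° → H = 186.5°
= HSL(186.5°, 17.7%, 59.0%)


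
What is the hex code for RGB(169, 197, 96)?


R = 169 → A9 (hex)
G = 197 → C5 (hex)
B = 96 → 60 (hex)
Hex = #A9C560


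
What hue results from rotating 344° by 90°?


New hue = (H + rotation) mod 360
New hue = (344 + 90) mod 360
= 434 mod 360
= 74°


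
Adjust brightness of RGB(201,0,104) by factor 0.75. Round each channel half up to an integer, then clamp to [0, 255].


Multiply each channel by 0.75, round half up, clamp to [0, 255]
R: 201×0.75 = 150.75 → round → 151
G: 0×0.75 = 0
B: 104×0.75 = 78
= RGB(151, 0, 78)


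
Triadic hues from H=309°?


Triadic: equally spaced at 120° intervals
H1 = 309°
H2 = (309 + 120) mod 360 = 69°
H3 = (309 + 240) mod 360 = 189°
Triadic = 309°, 69°, 189°


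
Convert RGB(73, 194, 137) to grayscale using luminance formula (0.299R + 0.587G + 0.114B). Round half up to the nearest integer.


Gray = 0.299×R + 0.587×G + 0.114×B
Gray = 0.299×73 + 0.587×194 + 0.114×137
Gray = 21.827 + 113.878 + 15.618
Gray = 151.323 → round half up → 151
Gray = 151


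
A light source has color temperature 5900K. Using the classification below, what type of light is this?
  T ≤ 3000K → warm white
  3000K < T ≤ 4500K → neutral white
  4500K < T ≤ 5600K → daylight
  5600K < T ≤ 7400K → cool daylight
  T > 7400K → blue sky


Temperature: 5900K
5600K < 5900K ≤ 7400K → cool daylight
Classification: cool daylight


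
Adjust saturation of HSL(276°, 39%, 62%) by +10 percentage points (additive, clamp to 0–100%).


Original S = 39%
Adjustment = +10 percentage points
New S = 39 + (10) = 49
Clamp to [0, 100] → 49
= HSL(276°, 49%, 62%)


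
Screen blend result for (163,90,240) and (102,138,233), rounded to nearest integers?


Screen: C = 255 - (255-A)×(255-B)/255, rounded to nearest integer
R: 255 - (255-163)×(255-102)/255 = 255 - 14076/255 ≈ 255 - 55.200 = 199.800 → 200
G: 255 - (255-90)×(255-138)/255 = 255 - 19305/255 ≈ 255 - 75.706 = 179.294 → 179
B: 255 - (255-240)×(255-233)/255 = 255 - 330/255 ≈ 255 - 1.294 = 253.706 → 254
= RGB(200, 179, 254)
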